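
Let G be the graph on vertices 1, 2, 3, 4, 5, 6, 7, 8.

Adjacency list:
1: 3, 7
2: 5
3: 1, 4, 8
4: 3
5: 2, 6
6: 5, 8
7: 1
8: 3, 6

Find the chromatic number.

2

3 and 8 are adjacent, so at least 2 colors are needed.
One proper 2-coloring: 1=blue, 2=red, 3=red, 4=blue, 5=blue, 6=red, 7=red, 8=blue. Each edge has distinct colors on its endpoints.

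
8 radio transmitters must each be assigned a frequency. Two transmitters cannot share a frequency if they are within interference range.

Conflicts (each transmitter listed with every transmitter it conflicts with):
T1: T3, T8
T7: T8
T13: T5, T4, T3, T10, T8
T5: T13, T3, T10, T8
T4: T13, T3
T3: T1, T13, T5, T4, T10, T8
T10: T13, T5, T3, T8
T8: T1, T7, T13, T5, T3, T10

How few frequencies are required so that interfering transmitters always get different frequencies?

5

T13, T5, T3, T10, T8 pairwise conflict, so at least 5 frequencies are needed.
5 frequencies suffice: T1=3, T7=2, T13=3, T5=5, T4=1, T3=2, T10=4, T8=1. No two conflicting transmitters share a frequency.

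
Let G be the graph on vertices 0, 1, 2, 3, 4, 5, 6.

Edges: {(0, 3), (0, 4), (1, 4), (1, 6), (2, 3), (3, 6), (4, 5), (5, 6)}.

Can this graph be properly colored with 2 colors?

The cycle 4-0-3-6-5-4 has odd length 5, so it cannot be 2-colored; at least 3 colors are needed.
So 2 colors are not enough.

No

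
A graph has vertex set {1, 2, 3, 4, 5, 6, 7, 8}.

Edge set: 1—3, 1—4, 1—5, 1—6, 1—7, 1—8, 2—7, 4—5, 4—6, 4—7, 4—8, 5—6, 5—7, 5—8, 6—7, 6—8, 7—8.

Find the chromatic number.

1, 4, 5, 6, 7, 8 are pairwise adjacent (a clique of size 6), so at least 6 colors are needed.
6 colors suffice: color red → {1, 2}; color blue → {3, 7}; color green → {8}; color yellow → {5}; color purple → {4}; color orange → {6}. Each edge has distinct colors on its endpoints.

6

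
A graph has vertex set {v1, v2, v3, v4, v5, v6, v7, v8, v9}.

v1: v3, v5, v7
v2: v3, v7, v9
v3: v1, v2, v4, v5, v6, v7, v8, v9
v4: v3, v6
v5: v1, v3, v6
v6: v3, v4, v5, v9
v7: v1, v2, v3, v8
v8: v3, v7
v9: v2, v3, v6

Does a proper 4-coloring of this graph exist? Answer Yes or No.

Yes

The chromatic number is 3. v3, v7, v8 form a triangle, so at least 3 colors are needed.
3 colors suffice: color red → {v3}; color blue → {v4, v5, v7, v9}; color green → {v1, v2, v6, v8}.
Since 4 ≥ 3, a proper 4-coloring certainly exists.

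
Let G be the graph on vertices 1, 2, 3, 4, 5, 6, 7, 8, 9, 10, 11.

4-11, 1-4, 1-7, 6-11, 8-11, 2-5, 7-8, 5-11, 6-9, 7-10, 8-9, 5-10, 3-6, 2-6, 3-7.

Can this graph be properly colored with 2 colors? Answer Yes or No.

No

The cycle 11-5-10-7-8-11 has odd length 5, so it cannot be 2-colored; at least 3 colors are needed.
So 2 colors are not enough.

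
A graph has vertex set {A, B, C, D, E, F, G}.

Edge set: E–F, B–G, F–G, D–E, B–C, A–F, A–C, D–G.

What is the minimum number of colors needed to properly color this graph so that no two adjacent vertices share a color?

The cycle A-F-G-B-C-A has odd length 5, so it cannot be 2-colored; at least 3 colors are needed.
A valid assignment using 3 colors: A=3, B=2, C=1, D=2, E=1, F=2, G=1. No two adjacent vertices share a color.

3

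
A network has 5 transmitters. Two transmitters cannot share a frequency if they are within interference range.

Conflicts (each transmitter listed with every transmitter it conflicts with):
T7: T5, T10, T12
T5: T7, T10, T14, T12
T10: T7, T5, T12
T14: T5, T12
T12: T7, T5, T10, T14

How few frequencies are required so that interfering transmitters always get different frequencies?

T7, T5, T10, T12 pairwise conflict, so at least 4 frequencies are needed.
4 frequencies suffice: frequency 1 → {T12}; frequency 2 → {T5}; frequency 3 → {T7, T14}; frequency 4 → {T10}. Each listed conflict is separated.

4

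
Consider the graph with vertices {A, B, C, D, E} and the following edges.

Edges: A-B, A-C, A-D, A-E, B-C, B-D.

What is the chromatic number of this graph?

3

A, B, C are pairwise adjacent, so at least 3 colors are needed.
3 colors suffice: A=1, B=2, C=3, D=3, E=2. Every edge joins two different colors.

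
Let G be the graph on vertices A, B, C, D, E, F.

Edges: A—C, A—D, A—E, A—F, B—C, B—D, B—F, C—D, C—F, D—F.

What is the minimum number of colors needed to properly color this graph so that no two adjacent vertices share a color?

A, C, D, F are pairwise adjacent (a clique of size 4), so at least 4 colors are needed.
4 colors suffice: color 1 → {C, E}; color 2 → {A, B}; color 3 → {F}; color 4 → {D}. Each edge has distinct colors on its endpoints.

4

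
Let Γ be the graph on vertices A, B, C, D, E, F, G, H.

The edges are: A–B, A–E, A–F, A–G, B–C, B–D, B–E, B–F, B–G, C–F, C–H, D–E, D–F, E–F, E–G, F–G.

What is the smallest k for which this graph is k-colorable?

5

A, B, E, F, G form a clique, so at least 5 colors are needed.
5 colors suffice: color 1 → {F, H}; color 2 → {B}; color 3 → {C, E}; color 4 → {A, D}; color 5 → {G}. Every edge joins two different colors.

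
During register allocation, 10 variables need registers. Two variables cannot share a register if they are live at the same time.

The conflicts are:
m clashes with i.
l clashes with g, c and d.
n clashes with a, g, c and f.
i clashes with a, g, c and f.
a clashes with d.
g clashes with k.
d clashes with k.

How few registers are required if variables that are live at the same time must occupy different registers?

The cycle d-a-i-g-l-d has odd length 5, so it cannot be 2-colored; at least 3 registers are needed.
Using 3 registers: m=2, l=1, n=1, i=1, a=3, g=2, c=2, f=2, d=2, k=1. No two conflicting variables share a register.

3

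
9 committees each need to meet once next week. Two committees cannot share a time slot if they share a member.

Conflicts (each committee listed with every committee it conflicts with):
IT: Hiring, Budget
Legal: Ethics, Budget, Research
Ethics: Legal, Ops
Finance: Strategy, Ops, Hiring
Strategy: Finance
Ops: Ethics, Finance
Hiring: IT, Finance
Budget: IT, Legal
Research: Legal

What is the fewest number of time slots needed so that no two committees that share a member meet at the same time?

The cycle Budget-IT-Hiring-Finance-Ops-Ethics-Legal-Budget has odd length 7, so it cannot be 2-colored; at least 3 time slots are needed.
3 time slots suffice: time slot 1 → {IT, Legal, Finance}; time slot 2 → {Ethics, Strategy, Hiring, Budget, Research}; time slot 3 → {Ops}. Every pair that conflicts lands in different time slots.

3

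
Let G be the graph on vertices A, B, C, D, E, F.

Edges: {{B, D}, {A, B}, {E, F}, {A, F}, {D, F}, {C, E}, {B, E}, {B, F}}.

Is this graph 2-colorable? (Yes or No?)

A, B, F are pairwise adjacent, so at least 3 colors are needed.
So 2 colors are not enough.

No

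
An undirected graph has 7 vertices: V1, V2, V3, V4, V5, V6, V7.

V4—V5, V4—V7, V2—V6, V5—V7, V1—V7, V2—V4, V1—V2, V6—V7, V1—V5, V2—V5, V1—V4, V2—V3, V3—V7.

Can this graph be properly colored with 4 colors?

The chromatic number is 4. V1, V4, V5, V7 are pairwise adjacent (a clique of size 4), so at least 4 colors are needed.
4 colors suffice: color 1 → {V2, V7}; color 2 → {V1, V3, V6}; color 3 → {V4}; color 4 → {V5}.
That is already a proper 4-coloring.

Yes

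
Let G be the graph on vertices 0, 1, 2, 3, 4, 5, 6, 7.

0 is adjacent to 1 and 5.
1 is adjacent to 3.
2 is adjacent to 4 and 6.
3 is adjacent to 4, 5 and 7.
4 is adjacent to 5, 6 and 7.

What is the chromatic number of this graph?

3, 4, 5 form a triangle, so at least 3 colors are needed.
3 colors suffice: color red → {1, 4}; color blue → {0, 2, 3}; color green → {5, 6, 7}. No two adjacent vertices share a color.

3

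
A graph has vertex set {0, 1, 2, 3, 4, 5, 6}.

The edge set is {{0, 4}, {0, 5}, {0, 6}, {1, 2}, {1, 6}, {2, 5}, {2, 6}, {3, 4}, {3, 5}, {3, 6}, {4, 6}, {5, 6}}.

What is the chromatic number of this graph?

0, 5, 6 are pairwise adjacent, so at least 3 colors are needed.
3 colors suffice: color red → {6}; color blue → {1, 4, 5}; color green → {0, 2, 3}. Every edge joins two different colors.

3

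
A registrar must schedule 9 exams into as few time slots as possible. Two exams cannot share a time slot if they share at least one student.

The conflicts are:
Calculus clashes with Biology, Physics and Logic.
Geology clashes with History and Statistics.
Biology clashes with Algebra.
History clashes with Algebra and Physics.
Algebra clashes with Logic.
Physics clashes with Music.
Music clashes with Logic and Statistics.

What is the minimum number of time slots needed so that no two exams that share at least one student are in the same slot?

The cycle History-Geology-Statistics-Music-Physics-History has odd length 5, so it cannot be 2-colored; at least 3 time slots are needed.
A valid assignment using 3 time slots: Calculus=1, Geology=3, Biology=2, History=1, Algebra=3, Physics=2, Music=1, Logic=2, Statistics=2. Each listed conflict is separated.

3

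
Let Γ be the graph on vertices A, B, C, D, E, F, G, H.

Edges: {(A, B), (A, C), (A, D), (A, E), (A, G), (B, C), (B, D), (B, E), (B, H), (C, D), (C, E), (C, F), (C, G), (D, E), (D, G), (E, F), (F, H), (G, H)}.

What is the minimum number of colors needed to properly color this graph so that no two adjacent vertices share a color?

A, B, C, D, E form a clique, so at least 5 colors are needed.
One proper 5-coloring: A=yellow, B=green, C=red, D=blue, E=purple, F=blue, G=green, H=red. Each edge has distinct colors on its endpoints.

5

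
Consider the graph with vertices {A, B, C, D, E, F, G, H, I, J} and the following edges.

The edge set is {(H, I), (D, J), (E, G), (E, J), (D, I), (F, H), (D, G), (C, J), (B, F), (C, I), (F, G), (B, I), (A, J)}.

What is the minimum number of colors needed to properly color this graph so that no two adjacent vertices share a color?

3

The cycle F-H-I-D-G-F has odd length 5, so it cannot be 2-colored; at least 3 colors are needed.
3 colors suffice: color 1 → {G, I, J}; color 2 → {A, C, D, E, F}; color 3 → {B, H}. Every edge joins two different colors.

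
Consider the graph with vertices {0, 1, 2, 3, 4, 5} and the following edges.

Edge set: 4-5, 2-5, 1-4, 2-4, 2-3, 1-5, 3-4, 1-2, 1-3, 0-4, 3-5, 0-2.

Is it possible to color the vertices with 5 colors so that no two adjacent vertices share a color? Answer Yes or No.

The chromatic number is 5. 1, 2, 3, 4, 5 are pairwise adjacent (a clique of size 5), so at least 5 colors are needed.
One proper 5-coloring: 0=green, 1=purple, 2=red, 3=yellow, 4=blue, 5=green.
That is already a proper 5-coloring.

Yes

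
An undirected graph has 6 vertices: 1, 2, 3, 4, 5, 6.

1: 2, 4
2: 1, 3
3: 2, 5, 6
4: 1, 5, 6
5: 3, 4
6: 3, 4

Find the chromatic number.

3

The cycle 4-5-3-2-1-4 has odd length 5, so it cannot be 2-colored; at least 3 colors are needed.
A valid assignment using 3 colors: 1=b, 2=c, 3=a, 4=a, 5=b, 6=b. Every edge joins two different colors.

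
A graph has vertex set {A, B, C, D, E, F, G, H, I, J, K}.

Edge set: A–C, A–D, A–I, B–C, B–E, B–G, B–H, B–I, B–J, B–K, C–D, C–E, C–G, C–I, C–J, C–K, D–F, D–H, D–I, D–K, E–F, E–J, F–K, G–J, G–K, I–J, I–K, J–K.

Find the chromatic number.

5

B, C, I, J, K are pairwise adjacent (a clique of size 5), so at least 5 colors are needed.
5 colors suffice: A=2, B=3, C=1, D=3, E=2, F=1, G=5, H=1, I=5, J=4, K=2. No two adjacent vertices share a color.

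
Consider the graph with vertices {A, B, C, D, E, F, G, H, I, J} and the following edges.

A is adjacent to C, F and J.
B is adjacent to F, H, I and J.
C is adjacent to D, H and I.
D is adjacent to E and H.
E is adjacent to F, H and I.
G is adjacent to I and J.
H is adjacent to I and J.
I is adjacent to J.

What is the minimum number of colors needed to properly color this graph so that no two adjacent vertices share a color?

B, H, I, J form a clique, so at least 4 colors are needed.
4 colors suffice: color 1 → {D, F, I}; color 2 → {A, G, H}; color 3 → {C, E, J}; color 4 → {B}. Each edge has distinct colors on its endpoints.

4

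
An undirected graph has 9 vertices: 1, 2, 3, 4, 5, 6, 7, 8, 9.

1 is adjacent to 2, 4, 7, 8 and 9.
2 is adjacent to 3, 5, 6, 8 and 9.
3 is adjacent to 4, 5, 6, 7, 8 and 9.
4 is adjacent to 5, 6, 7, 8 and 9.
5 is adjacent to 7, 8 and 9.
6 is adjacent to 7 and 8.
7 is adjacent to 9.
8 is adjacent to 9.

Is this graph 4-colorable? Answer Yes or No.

2, 3, 5, 8, 9 are pairwise adjacent (a clique of size 5), so at least 5 colors are needed.
So 4 colors are not enough.

No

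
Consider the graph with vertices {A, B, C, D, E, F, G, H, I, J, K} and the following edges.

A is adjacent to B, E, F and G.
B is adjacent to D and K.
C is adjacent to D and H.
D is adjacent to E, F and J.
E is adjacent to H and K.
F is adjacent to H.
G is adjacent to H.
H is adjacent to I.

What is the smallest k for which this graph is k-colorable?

2

E and K are adjacent, so at least 2 colors are needed.
A valid assignment using 2 colors: A=1, B=2, C=2, D=1, E=2, F=2, G=2, H=1, I=2, J=2, K=1. Each edge has distinct colors on its endpoints.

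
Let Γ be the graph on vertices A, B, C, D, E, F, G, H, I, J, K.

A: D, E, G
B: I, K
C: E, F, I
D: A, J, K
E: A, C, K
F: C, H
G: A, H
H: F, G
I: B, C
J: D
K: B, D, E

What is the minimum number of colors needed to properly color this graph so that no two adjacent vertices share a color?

The cycle B-K-E-C-I-B has odd length 5, so it cannot be 2-colored; at least 3 colors are needed.
3 colors suffice: color 1 → {A, C, H, J, K}; color 2 → {B, D, E, F, G}; color 3 → {I}. Every edge joins two different colors.

3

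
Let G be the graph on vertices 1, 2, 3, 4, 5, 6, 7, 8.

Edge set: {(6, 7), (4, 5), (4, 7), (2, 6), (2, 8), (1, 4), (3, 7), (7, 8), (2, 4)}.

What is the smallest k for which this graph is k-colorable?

3 and 7 are adjacent, so at least 2 colors are needed.
2 colors suffice: color a → {1, 2, 5, 7}; color b → {3, 4, 6, 8}. No two adjacent vertices share a color.

2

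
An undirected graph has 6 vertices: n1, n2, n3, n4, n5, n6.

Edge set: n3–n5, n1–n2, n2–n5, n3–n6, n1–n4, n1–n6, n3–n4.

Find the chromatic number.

The cycle n3-n4-n1-n2-n5-n3 has odd length 5, so it cannot be 2-colored; at least 3 colors are needed.
A valid assignment using 3 colors: n1=1, n2=3, n3=1, n4=2, n5=2, n6=2. Every edge joins two different colors.

3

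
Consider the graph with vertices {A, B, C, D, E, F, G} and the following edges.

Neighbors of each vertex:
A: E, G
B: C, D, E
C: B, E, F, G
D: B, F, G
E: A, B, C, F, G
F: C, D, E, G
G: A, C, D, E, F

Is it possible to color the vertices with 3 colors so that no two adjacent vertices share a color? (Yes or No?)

C, E, F, G are mutually adjacent (a clique of size 4), so at least 4 colors are needed.
So 3 colors are not enough.

No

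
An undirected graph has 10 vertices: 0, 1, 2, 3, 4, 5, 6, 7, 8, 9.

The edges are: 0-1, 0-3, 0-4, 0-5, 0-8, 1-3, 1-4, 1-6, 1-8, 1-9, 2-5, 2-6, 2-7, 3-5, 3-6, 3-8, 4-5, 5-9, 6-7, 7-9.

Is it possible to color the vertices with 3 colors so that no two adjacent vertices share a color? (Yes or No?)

No

0, 1, 3, 8 form a clique, so at least 4 colors are needed.
So 3 colors are not enough.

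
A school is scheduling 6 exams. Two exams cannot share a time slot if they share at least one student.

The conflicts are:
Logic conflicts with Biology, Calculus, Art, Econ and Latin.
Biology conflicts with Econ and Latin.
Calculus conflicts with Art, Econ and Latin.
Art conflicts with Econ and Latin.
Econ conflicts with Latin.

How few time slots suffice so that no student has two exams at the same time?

Logic, Calculus, Art, Econ, Latin pairwise conflict, so at least 5 time slots are needed.
5 time slots suffice: time slot 1 → {Latin}; time slot 2 → {Econ}; time slot 3 → {Logic}; time slot 4 → {Biology, Art}; time slot 5 → {Calculus}. Every pair that conflicts lands in different time slots.

5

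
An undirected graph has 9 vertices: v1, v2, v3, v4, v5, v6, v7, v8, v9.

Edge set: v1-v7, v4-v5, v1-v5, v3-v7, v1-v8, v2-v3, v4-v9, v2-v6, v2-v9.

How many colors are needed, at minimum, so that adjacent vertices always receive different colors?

The cycle v7-v1-v5-v4-v9-v2-v3-v7 has odd length 7, so it cannot be 2-colored; at least 3 colors are needed.
3 colors suffice: v1=1, v2=1, v3=3, v4=1, v5=2, v6=2, v7=2, v8=2, v9=2. Every edge joins two different colors.

3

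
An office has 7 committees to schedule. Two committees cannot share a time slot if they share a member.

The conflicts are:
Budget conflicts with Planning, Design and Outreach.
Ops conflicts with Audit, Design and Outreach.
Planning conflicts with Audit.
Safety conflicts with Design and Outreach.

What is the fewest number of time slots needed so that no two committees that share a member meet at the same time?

The cycle Budget-Planning-Audit-Ops-Outreach-Budget has odd length 5, so it cannot be 2-colored; at least 3 time slots are needed.
A valid assignment using 3 time slots: Budget=2, Ops=2, Planning=3, Safety=2, Audit=1, Design=1, Outreach=1. Each listed conflict is separated.

3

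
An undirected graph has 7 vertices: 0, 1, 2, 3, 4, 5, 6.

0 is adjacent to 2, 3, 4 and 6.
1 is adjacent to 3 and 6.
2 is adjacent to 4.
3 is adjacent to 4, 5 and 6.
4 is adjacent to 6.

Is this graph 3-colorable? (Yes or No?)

No

0, 3, 4, 6 form a clique, so at least 4 colors are needed.
So 3 colors are not enough.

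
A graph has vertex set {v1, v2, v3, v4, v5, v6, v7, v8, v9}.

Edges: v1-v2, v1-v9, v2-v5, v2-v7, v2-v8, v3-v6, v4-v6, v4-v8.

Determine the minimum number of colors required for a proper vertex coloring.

2

v1 and v2 are adjacent, so at least 2 colors are needed.
2 colors suffice: v1=blue, v2=red, v3=red, v4=red, v5=blue, v6=blue, v7=blue, v8=blue, v9=red. Every edge joins two different colors.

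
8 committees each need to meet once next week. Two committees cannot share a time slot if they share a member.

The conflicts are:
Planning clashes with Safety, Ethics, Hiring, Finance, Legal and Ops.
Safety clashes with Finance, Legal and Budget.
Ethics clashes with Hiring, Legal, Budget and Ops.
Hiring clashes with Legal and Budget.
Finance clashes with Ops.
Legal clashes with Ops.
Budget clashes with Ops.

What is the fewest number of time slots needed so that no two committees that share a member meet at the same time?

4

Planning, Ethics, Hiring, Legal all conflict with each other, so at least 4 time slots are needed.
4 time slots suffice: Planning=1, Safety=2, Ethics=3, Hiring=2, Finance=3, Legal=4, Budget=1, Ops=2. Every pair that conflicts lands in different time slots.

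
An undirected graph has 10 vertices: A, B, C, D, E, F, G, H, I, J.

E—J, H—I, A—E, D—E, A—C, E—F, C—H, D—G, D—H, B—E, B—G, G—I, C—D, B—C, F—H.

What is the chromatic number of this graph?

3

C, D, H form a triangle, so at least 3 colors are needed.
3 colors suffice: color 1 → {C, E, G}; color 2 → {A, B, H, J}; color 3 → {D, F, I}. Each edge has distinct colors on its endpoints.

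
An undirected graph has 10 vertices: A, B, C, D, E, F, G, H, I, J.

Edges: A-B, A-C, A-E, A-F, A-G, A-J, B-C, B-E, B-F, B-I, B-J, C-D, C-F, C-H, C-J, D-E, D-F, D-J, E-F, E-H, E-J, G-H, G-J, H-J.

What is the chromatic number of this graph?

4

A, B, C, F are mutually adjacent (a clique of size 4), so at least 4 colors are needed.
4 colors suffice: color 1 → {F, I, J}; color 2 → {C, E, G}; color 3 → {B, D, H}; color 4 → {A}. Each edge has distinct colors on its endpoints.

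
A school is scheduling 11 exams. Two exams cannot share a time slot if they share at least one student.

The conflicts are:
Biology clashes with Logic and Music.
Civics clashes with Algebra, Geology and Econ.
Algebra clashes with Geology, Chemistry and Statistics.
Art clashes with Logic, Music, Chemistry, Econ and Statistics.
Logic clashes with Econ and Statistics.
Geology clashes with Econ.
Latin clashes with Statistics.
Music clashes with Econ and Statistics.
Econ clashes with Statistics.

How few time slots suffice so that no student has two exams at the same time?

Art, Logic, Econ, Statistics all conflict with each other, so at least 4 time slots are needed.
Using 4 time slots: Biology=1, Civics=1, Algebra=2, Art=3, Logic=4, Geology=3, Latin=2, Music=4, Chemistry=1, Econ=2, Statistics=1. Every pair that conflicts lands in different time slots.

4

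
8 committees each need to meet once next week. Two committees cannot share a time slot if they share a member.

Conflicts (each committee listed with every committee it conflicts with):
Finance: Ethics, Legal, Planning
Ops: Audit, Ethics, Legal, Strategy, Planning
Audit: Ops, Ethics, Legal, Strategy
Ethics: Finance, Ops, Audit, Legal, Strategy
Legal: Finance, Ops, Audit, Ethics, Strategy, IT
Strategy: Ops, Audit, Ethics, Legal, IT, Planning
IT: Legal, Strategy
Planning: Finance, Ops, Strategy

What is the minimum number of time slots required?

Ops, Audit, Ethics, Legal, Strategy are mutually in conflict, so at least 5 time slots are needed.
A valid assignment using 5 time slots: Finance=2, Ops=4, Audit=5, Ethics=3, Legal=1, Strategy=2, IT=3, Planning=1. Every pair that conflicts lands in different time slots.

5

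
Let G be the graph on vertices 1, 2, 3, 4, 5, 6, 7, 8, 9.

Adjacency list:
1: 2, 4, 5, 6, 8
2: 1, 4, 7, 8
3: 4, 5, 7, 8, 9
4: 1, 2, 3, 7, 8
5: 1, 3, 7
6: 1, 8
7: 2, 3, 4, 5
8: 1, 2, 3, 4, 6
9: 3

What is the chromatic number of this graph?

4

1, 2, 4, 8 are pairwise adjacent (a clique of size 4), so at least 4 colors are needed.
4 colors suffice: color a → {7, 8, 9}; color b → {1, 3}; color c → {4, 5, 6}; color d → {2}. Every edge joins two different colors.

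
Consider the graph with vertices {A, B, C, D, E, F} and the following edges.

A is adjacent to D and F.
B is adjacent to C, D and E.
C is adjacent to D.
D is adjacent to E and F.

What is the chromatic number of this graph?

A, D, F are mutually adjacent, so at least 3 colors are needed.
3 colors suffice: A=3, B=2, C=3, D=1, E=3, F=2. No two adjacent vertices share a color.

3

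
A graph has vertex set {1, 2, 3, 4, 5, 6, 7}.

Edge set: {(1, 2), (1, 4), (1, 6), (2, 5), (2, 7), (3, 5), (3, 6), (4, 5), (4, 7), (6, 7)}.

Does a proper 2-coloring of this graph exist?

The cycle 7-6-3-5-4-7 has odd length 5, so it cannot be 2-colored; at least 3 colors are needed.
So 2 colors are not enough.

No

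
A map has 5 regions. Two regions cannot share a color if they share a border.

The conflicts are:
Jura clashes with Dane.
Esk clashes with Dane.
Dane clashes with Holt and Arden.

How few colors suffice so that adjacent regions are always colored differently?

2

Esk and Dane conflict, so at least 2 colors are needed.
A valid assignment using 2 colors: Jura=2, Esk=2, Dane=1, Holt=2, Arden=2. No two conflicting regions share a color.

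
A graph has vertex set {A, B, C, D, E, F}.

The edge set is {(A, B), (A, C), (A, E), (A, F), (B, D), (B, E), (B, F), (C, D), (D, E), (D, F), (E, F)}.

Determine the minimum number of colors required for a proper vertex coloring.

B, D, E, F are mutually adjacent (a clique of size 4), so at least 4 colors are needed.
A valid assignment using 4 colors: A=1, B=4, C=2, D=1, E=2, F=3. Every edge joins two different colors.

4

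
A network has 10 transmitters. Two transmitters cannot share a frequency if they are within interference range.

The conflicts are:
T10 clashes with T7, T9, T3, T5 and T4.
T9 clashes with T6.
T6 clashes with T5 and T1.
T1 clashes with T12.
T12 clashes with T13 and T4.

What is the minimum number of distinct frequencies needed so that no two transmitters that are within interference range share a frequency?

2

T10 and T5 conflict, so at least 2 frequencies are needed.
A valid assignment using 2 frequencies: T10=1, T7=2, T9=2, T6=1, T3=2, T5=2, T1=2, T12=1, T13=2, T4=2. Each listed conflict is separated.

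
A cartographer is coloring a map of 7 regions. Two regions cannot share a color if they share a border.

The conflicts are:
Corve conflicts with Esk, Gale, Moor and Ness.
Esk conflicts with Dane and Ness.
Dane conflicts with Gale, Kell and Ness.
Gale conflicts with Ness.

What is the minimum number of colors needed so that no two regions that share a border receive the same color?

Esk, Dane, Ness all conflict with each other, so at least 3 colors are needed.
3 colors suffice: color 1 → {Corve, Dane}; color 2 → {Moor, Kell, Ness}; color 3 → {Esk, Gale}. Every pair that conflicts lands in different colors.

3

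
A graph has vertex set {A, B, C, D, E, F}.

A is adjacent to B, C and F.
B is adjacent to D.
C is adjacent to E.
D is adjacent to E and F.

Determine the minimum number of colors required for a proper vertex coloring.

3

The cycle C-E-D-F-A-C has odd length 5, so it cannot be 2-colored; at least 3 colors are needed.
3 colors suffice: color 1 → {A, D}; color 2 → {B, E, F}; color 3 → {C}. No two adjacent vertices share a color.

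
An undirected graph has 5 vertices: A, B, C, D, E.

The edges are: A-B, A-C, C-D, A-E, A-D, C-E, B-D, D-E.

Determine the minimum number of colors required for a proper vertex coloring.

A, C, D, E are pairwise adjacent (a clique of size 4), so at least 4 colors are needed.
4 colors suffice: color 1 → {D}; color 2 → {A}; color 3 → {B, E}; color 4 → {C}. No two adjacent vertices share a color.

4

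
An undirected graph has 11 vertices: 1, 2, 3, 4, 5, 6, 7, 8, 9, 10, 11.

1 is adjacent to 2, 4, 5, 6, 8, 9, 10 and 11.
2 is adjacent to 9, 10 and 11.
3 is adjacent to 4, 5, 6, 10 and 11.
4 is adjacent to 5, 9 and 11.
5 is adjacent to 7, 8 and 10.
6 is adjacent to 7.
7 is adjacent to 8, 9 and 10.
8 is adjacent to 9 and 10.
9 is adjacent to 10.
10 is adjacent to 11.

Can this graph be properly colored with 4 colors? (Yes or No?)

Yes

The chromatic number is 4. 7, 8, 9, 10 form a clique, so at least 4 colors are needed.
4 colors suffice: color red → {1, 3, 7}; color blue → {4, 6, 10}; color green → {5, 9, 11}; color yellow → {2, 8}.
That is already a proper 4-coloring.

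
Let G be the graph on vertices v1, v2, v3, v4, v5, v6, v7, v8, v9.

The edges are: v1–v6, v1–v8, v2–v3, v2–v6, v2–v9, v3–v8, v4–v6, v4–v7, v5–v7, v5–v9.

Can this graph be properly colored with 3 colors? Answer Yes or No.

Yes

The chromatic number is 3. The cycle v6-v1-v8-v3-v2-v6 has odd length 5, so it cannot be 2-colored; at least 3 colors are needed.
3 colors suffice: color 1 → {v6, v7, v8, v9}; color 2 → {v1, v2, v4, v5}; color 3 → {v3}.
That is already a proper 3-coloring.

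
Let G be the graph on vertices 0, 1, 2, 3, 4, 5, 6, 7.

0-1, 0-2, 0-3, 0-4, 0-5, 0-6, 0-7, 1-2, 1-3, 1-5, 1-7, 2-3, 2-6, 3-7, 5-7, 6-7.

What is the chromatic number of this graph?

0, 1, 5, 7 are pairwise adjacent (a clique of size 4), so at least 4 colors are needed.
4 colors suffice: color a → {0}; color b → {1, 4, 6}; color c → {2, 7}; color d → {3, 5}. Every edge joins two different colors.

4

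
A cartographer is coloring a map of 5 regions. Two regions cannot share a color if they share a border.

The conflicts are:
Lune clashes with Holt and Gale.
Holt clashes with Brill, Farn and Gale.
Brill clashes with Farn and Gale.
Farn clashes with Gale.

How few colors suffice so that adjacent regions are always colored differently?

Holt, Brill, Farn, Gale all conflict with each other, so at least 4 colors are needed.
A valid assignment using 4 colors: Lune=3, Holt=2, Brill=4, Farn=3, Gale=1. Every pair that conflicts lands in different colors.

4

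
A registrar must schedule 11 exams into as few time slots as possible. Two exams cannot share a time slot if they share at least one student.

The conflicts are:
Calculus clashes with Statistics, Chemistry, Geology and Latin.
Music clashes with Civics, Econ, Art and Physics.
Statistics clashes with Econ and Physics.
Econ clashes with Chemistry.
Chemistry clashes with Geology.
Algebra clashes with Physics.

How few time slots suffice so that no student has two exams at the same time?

Calculus, Chemistry, Geology pairwise conflict, so at least 3 time slots are needed.
3 time slots suffice: Calculus=1, Music=1, Civics=2, Statistics=3, Econ=2, Chemistry=3, Geology=2, Algebra=1, Art=2, Latin=2, Physics=2. Each listed conflict is separated.

3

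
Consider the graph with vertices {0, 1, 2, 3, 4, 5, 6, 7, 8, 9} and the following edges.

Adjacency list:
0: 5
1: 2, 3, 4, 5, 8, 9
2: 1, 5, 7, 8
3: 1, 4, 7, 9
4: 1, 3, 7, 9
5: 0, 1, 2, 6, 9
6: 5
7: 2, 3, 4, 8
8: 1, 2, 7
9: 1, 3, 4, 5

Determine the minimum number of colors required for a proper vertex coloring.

1, 3, 4, 9 form a clique, so at least 4 colors are needed.
4 colors suffice: 0=a, 1=a, 2=c, 3=b, 4=c, 5=b, 6=a, 7=a, 8=b, 9=d. Each edge has distinct colors on its endpoints.

4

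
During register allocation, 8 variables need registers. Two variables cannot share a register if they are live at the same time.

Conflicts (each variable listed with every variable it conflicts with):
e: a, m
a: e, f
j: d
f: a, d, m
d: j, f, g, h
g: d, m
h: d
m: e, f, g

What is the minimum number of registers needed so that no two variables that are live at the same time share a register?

e and m conflict, so at least 2 registers are needed.
2 registers suffice: register 1 → {a, d, m}; register 2 → {e, j, f, g, h}. Every pair that conflicts lands in different registers.

2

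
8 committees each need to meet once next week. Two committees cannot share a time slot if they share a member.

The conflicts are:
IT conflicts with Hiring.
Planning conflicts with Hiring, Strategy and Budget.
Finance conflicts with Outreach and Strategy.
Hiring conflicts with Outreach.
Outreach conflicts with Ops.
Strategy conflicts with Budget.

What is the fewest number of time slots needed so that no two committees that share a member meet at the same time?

Planning, Strategy, Budget all conflict with each other, so at least 3 time slots are needed.
A valid assignment using 3 time slots: IT=2, Planning=2, Finance=3, Hiring=1, Outreach=2, Ops=1, Strategy=1, Budget=3. Every pair that conflicts lands in different time slots.

3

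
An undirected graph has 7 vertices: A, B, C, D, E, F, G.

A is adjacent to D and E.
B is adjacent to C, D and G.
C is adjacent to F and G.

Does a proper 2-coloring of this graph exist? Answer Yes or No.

B, C, G are pairwise adjacent, so at least 3 colors are needed.
So 2 colors are not enough.

No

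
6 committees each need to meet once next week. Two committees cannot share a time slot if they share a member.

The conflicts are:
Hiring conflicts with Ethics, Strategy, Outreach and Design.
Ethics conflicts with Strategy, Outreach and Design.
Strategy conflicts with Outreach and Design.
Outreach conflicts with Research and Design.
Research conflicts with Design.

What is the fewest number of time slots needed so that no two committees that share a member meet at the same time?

Hiring, Ethics, Strategy, Outreach, Design pairwise conflict, so at least 5 time slots are needed.
Using 5 time slots: Hiring=5, Ethics=3, Strategy=4, Outreach=2, Research=3, Design=1. Each listed conflict is separated.

5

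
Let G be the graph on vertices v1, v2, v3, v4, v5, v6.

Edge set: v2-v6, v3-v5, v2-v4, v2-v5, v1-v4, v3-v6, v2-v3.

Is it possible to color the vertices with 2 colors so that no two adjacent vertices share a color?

v2, v3, v6 are pairwise adjacent, so at least 3 colors are needed.
So 2 colors are not enough.

No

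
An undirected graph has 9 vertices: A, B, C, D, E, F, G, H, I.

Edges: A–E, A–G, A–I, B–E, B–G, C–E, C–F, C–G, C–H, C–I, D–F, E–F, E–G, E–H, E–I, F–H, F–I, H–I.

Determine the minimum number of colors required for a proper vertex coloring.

C, E, F, H, I form a clique, so at least 5 colors are needed.
A valid assignment using 5 colors: A=2, B=2, C=2, D=1, E=1, F=3, G=3, H=5, I=4. Every edge joins two different colors.

5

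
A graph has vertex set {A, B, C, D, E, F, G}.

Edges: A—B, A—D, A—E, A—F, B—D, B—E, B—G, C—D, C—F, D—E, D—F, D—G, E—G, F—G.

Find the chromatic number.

4

B, D, E, G form a clique, so at least 4 colors are needed.
4 colors suffice: color 1 → {D}; color 2 → {A, C, G}; color 3 → {B, F}; color 4 → {E}. No two adjacent vertices share a color.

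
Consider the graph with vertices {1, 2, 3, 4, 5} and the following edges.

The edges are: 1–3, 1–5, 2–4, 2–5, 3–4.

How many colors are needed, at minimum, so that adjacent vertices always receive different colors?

The cycle 3-1-5-2-4-3 has odd length 5, so it cannot be 2-colored; at least 3 colors are needed.
3 colors suffice: 1=c, 2=b, 3=b, 4=a, 5=a. No two adjacent vertices share a color.

3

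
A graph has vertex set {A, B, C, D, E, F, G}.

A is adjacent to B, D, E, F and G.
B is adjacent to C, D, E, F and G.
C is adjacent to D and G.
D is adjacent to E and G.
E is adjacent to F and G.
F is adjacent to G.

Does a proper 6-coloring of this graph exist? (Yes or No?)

The chromatic number is 5. A, B, D, E, G form a clique, so at least 5 colors are needed.
A valid assignment using 5 colors: A=3, B=1, C=3, D=5, E=4, F=5, G=2.
Since 6 ≥ 5, a proper 6-coloring certainly exists.

Yes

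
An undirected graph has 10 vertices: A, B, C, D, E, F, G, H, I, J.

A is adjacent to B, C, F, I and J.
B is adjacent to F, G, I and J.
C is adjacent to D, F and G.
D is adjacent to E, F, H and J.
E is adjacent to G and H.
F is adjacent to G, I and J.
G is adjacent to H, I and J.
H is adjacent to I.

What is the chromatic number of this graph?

4

A, B, F, I are mutually adjacent (a clique of size 4), so at least 4 colors are needed.
4 colors suffice: color 1 → {F, H}; color 2 → {A, D, G}; color 3 → {B, C, E}; color 4 → {I, J}. No two adjacent vertices share a color.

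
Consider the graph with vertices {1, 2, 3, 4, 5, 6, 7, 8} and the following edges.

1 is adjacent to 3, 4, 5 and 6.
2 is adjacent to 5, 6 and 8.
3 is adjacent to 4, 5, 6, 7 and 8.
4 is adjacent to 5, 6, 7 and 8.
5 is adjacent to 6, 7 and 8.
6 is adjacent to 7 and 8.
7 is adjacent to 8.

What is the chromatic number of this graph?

3, 4, 5, 6, 7, 8 are mutually adjacent (a clique of size 6), so at least 6 colors are needed.
One proper 6-coloring: 1=green, 2=yellow, 3=yellow, 4=purple, 5=blue, 6=red, 7=orange, 8=green. Each edge has distinct colors on its endpoints.

6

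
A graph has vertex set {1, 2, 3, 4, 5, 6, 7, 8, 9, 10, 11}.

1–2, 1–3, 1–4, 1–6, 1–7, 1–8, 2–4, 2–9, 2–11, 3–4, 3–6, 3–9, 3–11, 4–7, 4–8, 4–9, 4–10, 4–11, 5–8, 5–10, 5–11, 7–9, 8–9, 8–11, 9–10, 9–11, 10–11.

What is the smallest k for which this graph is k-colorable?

2, 4, 9, 11 form a clique, so at least 4 colors are needed.
A valid assignment using 4 colors: 1=blue, 2=yellow, 3=yellow, 4=red, 5=red, 6=red, 7=green, 8=yellow, 9=blue, 10=yellow, 11=green. Every edge joins two different colors.

4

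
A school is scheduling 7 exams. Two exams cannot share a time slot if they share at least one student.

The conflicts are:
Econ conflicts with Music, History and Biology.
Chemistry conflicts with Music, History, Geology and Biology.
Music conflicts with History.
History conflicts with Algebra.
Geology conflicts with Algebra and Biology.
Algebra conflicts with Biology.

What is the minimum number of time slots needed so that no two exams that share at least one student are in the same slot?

3

Chemistry, Geology, Biology all conflict with each other, so at least 3 time slots are needed.
3 time slots suffice: Econ=1, Chemistry=1, Music=3, History=2, Geology=3, Algebra=1, Biology=2. Every pair that conflicts lands in different time slots.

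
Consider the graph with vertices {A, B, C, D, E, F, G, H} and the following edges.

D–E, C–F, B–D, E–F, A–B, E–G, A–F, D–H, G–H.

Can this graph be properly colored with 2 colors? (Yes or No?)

No

The cycle D-E-F-A-B-D has odd length 5, so it cannot be 2-colored; at least 3 colors are needed.
So 2 colors are not enough.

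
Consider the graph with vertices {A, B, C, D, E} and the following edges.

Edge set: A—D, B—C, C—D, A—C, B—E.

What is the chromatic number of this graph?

3

A, C, D are mutually adjacent, so at least 3 colors are needed.
3 colors suffice: color 1 → {C, E}; color 2 → {B, D}; color 3 → {A}. No two adjacent vertices share a color.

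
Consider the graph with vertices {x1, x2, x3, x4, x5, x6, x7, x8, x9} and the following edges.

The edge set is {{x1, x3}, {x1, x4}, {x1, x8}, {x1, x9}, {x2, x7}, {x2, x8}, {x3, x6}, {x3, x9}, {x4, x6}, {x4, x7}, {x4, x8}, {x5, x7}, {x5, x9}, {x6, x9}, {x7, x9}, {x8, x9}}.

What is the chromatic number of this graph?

x5, x7, x9 are pairwise adjacent, so at least 3 colors are needed.
3 colors suffice: color 1 → {x2, x4, x9}; color 2 → {x1, x6, x7}; color 3 → {x3, x5, x8}. Every edge joins two different colors.

3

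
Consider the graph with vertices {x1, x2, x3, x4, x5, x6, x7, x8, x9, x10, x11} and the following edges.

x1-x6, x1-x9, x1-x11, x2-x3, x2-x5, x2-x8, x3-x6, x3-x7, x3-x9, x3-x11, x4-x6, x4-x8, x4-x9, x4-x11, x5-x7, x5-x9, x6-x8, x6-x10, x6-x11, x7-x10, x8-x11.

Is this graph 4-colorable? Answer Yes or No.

Yes

The chromatic number is 4. x4, x6, x8, x11 are pairwise adjacent (a clique of size 4), so at least 4 colors are needed.
4 colors suffice: color 1 → {x2, x6, x7, x9}; color 2 → {x1, x3, x4, x5, x10}; color 3 → {x11}; color 4 → {x8}.
That is already a proper 4-coloring.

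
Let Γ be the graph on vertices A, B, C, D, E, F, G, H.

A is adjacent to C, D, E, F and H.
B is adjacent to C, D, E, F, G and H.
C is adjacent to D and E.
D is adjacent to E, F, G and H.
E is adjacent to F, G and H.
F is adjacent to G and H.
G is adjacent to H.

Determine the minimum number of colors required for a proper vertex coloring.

B, D, E, F, G, H are pairwise adjacent (a clique of size 6), so at least 6 colors are needed.
One proper 6-coloring: A=5, B=5, C=3, D=2, E=1, F=4, G=6, H=3. Every edge joins two different colors.

6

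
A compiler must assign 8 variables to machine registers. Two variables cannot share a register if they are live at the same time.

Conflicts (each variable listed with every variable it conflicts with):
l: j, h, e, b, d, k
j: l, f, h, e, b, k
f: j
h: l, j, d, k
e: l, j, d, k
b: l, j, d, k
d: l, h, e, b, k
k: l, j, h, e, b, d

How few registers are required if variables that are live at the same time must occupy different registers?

l, e, d, k are mutually in conflict, so at least 4 registers are needed.
4 registers suffice: register 1 → {l, f}; register 2 → {k}; register 3 → {j, d}; register 4 → {h, e, b}. No two conflicting variables share a register.

4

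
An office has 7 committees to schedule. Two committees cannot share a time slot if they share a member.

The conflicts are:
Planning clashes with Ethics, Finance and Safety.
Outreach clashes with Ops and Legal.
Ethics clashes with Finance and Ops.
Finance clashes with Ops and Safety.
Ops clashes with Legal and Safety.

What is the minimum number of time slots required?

3

Ethics, Finance, Ops all conflict with each other, so at least 3 time slots are needed.
3 time slots suffice: time slot 1 → {Planning, Ops}; time slot 2 → {Outreach, Finance}; time slot 3 → {Ethics, Legal, Safety}. Every pair that conflicts lands in different time slots.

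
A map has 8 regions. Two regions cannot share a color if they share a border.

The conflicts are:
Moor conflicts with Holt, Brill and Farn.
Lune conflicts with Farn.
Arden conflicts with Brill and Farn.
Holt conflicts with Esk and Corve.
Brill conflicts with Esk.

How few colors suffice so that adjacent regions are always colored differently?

2

Holt and Esk conflict, so at least 2 colors are needed.
A valid assignment using 2 colors: Moor=2, Lune=2, Arden=2, Holt=1, Brill=1, Farn=1, Esk=2, Corve=2. No two conflicting regions share a color.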